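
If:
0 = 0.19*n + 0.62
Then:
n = -3.26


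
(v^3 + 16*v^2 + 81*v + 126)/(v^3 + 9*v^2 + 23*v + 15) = (v^2 + 13*v + 42)/(v^2 + 6*v + 5)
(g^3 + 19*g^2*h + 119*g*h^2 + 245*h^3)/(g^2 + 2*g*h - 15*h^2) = (g^2 + 14*g*h + 49*h^2)/(g - 3*h)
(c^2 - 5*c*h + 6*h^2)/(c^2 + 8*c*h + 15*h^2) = (c^2 - 5*c*h + 6*h^2)/(c^2 + 8*c*h + 15*h^2)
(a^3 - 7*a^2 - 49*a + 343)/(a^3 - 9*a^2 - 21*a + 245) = (a + 7)/(a + 5)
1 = 1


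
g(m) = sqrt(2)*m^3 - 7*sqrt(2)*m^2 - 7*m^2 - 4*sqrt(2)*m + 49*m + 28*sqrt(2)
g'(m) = 3*sqrt(2)*m^2 - 14*sqrt(2)*m - 14*m - 4*sqrt(2) + 49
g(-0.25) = 27.68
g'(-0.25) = 52.06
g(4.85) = 13.63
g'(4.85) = -20.78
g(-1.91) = -114.69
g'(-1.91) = 123.38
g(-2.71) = -230.12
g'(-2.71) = 166.10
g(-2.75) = -236.81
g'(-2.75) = 168.38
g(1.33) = 70.68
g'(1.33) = 5.90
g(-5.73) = -1029.68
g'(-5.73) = 376.31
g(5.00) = 10.60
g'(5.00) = -19.59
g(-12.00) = -5357.81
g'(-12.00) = 1059.87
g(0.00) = 39.60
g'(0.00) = 43.34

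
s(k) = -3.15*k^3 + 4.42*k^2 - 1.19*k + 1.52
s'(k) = -9.45*k^2 + 8.84*k - 1.19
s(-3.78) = 239.30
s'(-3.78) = -169.63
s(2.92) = -42.69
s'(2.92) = -55.95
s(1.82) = -4.99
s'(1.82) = -16.40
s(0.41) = 1.56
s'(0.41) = 0.85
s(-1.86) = 39.29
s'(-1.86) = -50.33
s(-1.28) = 16.89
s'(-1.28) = -27.99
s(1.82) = -4.99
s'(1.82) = -16.40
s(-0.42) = 3.03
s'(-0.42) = -6.57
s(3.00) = -47.32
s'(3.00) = -59.72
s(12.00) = -4819.48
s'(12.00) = -1255.91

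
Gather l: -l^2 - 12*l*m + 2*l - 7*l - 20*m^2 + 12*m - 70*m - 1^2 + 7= -l^2 + l*(-12*m - 5) - 20*m^2 - 58*m + 6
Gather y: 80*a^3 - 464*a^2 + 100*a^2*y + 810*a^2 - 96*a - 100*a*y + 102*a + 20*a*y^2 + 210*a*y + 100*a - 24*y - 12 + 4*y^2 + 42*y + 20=80*a^3 + 346*a^2 + 106*a + y^2*(20*a + 4) + y*(100*a^2 + 110*a + 18) + 8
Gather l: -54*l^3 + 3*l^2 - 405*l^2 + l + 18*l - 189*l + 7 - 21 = -54*l^3 - 402*l^2 - 170*l - 14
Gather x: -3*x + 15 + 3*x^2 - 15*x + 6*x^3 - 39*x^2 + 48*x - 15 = 6*x^3 - 36*x^2 + 30*x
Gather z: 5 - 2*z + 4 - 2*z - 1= 8 - 4*z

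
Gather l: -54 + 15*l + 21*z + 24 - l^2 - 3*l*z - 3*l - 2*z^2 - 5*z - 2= -l^2 + l*(12 - 3*z) - 2*z^2 + 16*z - 32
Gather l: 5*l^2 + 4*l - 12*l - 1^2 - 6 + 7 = 5*l^2 - 8*l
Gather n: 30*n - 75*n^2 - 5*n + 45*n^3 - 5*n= 45*n^3 - 75*n^2 + 20*n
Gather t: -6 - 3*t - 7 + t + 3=-2*t - 10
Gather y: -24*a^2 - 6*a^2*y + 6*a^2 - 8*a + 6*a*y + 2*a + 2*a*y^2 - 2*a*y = -18*a^2 + 2*a*y^2 - 6*a + y*(-6*a^2 + 4*a)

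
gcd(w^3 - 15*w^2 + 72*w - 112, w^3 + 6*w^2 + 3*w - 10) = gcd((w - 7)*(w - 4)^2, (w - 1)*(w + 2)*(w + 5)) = 1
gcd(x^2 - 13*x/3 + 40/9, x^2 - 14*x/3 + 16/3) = x - 8/3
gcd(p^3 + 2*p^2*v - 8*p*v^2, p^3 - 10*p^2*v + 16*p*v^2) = p^2 - 2*p*v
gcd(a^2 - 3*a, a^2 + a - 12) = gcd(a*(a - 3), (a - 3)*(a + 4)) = a - 3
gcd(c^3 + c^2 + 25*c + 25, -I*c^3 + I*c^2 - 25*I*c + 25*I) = c^2 + 25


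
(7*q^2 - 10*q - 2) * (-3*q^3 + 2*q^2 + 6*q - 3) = -21*q^5 + 44*q^4 + 28*q^3 - 85*q^2 + 18*q + 6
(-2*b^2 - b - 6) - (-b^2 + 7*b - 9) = -b^2 - 8*b + 3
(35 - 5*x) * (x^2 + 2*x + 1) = -5*x^3 + 25*x^2 + 65*x + 35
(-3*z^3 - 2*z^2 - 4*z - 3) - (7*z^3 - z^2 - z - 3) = -10*z^3 - z^2 - 3*z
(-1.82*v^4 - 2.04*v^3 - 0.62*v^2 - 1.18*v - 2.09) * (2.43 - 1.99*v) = 3.6218*v^5 - 0.363*v^4 - 3.7234*v^3 + 0.8416*v^2 + 1.2917*v - 5.0787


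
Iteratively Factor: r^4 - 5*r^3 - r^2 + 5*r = (r)*(r^3 - 5*r^2 - r + 5) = r*(r - 5)*(r^2 - 1) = r*(r - 5)*(r + 1)*(r - 1)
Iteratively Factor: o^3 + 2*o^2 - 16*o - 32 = (o + 4)*(o^2 - 2*o - 8) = (o + 2)*(o + 4)*(o - 4)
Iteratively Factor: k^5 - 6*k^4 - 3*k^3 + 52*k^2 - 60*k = (k - 2)*(k^4 - 4*k^3 - 11*k^2 + 30*k) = (k - 5)*(k - 2)*(k^3 + k^2 - 6*k) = (k - 5)*(k - 2)*(k + 3)*(k^2 - 2*k) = (k - 5)*(k - 2)^2*(k + 3)*(k)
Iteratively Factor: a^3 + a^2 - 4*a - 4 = (a + 2)*(a^2 - a - 2) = (a - 2)*(a + 2)*(a + 1)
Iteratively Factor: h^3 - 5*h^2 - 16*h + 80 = (h - 5)*(h^2 - 16) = (h - 5)*(h - 4)*(h + 4)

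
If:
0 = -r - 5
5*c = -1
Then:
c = -1/5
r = -5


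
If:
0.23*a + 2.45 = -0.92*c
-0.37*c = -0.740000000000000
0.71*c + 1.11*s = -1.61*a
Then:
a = -18.65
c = 2.00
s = 25.77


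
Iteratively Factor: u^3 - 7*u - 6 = (u + 2)*(u^2 - 2*u - 3) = (u - 3)*(u + 2)*(u + 1)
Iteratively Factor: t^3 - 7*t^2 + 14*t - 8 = (t - 2)*(t^2 - 5*t + 4) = (t - 4)*(t - 2)*(t - 1)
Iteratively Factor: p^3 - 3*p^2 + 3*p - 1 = (p - 1)*(p^2 - 2*p + 1) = (p - 1)^2*(p - 1)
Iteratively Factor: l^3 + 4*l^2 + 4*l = (l + 2)*(l^2 + 2*l) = (l + 2)^2*(l)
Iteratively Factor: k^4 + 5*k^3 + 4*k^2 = (k + 1)*(k^3 + 4*k^2) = k*(k + 1)*(k^2 + 4*k) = k^2*(k + 1)*(k + 4)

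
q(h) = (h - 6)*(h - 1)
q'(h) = 2*h - 7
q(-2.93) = 35.09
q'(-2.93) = -12.86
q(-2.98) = 35.74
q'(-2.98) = -12.96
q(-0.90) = 13.11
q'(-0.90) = -8.80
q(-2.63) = 31.33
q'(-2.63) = -12.26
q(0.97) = 0.15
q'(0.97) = -5.06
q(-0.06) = 6.42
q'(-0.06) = -7.12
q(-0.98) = 13.82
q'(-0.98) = -8.96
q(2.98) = -5.98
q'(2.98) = -1.04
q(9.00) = 24.00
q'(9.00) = 11.00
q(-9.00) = 150.00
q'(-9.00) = -25.00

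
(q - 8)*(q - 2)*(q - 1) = q^3 - 11*q^2 + 26*q - 16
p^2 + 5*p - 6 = (p - 1)*(p + 6)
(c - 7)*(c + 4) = c^2 - 3*c - 28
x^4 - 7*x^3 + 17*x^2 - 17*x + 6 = (x - 3)*(x - 2)*(x - 1)^2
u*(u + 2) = u^2 + 2*u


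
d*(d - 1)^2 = d^3 - 2*d^2 + d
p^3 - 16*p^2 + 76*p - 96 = (p - 8)*(p - 6)*(p - 2)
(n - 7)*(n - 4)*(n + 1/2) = n^3 - 21*n^2/2 + 45*n/2 + 14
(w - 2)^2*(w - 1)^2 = w^4 - 6*w^3 + 13*w^2 - 12*w + 4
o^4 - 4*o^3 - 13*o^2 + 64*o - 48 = (o - 4)*(o - 3)*(o - 1)*(o + 4)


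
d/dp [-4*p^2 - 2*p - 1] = -8*p - 2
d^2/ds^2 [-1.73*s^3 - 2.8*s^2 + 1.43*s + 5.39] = -10.38*s - 5.6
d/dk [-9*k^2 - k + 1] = -18*k - 1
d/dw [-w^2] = -2*w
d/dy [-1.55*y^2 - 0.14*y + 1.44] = -3.1*y - 0.14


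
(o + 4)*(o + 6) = o^2 + 10*o + 24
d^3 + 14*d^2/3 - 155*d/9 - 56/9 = (d - 8/3)*(d + 1/3)*(d + 7)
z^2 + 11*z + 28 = (z + 4)*(z + 7)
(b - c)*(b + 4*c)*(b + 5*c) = b^3 + 8*b^2*c + 11*b*c^2 - 20*c^3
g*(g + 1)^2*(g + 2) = g^4 + 4*g^3 + 5*g^2 + 2*g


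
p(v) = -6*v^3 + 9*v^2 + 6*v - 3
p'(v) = -18*v^2 + 18*v + 6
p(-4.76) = 819.46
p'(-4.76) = -487.52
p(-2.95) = 211.66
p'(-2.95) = -203.74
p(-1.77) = 47.85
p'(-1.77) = -82.25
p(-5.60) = 1299.34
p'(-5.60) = -659.28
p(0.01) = -2.94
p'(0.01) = 6.18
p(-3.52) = 349.08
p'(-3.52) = -280.39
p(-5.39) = 1165.67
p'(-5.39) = -613.96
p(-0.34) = -3.76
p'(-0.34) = -2.20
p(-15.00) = 22182.00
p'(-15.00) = -4314.00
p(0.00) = -3.00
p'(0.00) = 6.00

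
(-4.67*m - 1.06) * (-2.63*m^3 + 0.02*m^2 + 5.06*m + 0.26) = 12.2821*m^4 + 2.6944*m^3 - 23.6514*m^2 - 6.5778*m - 0.2756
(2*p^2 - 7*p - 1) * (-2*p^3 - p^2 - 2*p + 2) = -4*p^5 + 12*p^4 + 5*p^3 + 19*p^2 - 12*p - 2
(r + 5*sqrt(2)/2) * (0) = 0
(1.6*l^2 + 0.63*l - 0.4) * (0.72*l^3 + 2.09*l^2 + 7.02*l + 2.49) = 1.152*l^5 + 3.7976*l^4 + 12.2607*l^3 + 7.5706*l^2 - 1.2393*l - 0.996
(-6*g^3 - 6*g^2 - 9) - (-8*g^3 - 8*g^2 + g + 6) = 2*g^3 + 2*g^2 - g - 15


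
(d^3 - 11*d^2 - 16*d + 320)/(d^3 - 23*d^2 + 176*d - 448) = (d + 5)/(d - 7)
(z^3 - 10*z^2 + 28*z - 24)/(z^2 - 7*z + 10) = (z^2 - 8*z + 12)/(z - 5)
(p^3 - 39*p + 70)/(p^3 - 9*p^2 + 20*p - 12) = (p^2 + 2*p - 35)/(p^2 - 7*p + 6)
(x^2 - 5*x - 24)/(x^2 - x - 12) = (x - 8)/(x - 4)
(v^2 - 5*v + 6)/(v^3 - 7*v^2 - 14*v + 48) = (v - 3)/(v^2 - 5*v - 24)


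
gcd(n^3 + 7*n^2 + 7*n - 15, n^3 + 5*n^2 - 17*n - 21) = 1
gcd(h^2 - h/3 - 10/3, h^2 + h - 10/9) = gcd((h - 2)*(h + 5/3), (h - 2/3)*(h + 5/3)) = h + 5/3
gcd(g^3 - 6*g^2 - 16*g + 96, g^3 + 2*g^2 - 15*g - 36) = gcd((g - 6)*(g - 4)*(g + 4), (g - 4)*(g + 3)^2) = g - 4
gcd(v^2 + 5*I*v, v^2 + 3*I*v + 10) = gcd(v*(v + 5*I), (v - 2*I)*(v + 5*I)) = v + 5*I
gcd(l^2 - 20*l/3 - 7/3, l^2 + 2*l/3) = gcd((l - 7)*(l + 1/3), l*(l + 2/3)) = 1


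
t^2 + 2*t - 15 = (t - 3)*(t + 5)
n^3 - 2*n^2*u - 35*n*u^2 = n*(n - 7*u)*(n + 5*u)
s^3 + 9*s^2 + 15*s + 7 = (s + 1)^2*(s + 7)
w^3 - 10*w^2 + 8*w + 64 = (w - 8)*(w - 4)*(w + 2)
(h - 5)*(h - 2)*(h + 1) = h^3 - 6*h^2 + 3*h + 10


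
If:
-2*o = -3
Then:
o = 3/2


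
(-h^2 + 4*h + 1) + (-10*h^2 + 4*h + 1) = -11*h^2 + 8*h + 2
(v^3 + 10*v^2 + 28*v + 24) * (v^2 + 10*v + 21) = v^5 + 20*v^4 + 149*v^3 + 514*v^2 + 828*v + 504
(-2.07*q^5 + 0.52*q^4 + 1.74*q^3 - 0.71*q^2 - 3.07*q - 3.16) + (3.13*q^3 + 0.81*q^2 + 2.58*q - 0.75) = -2.07*q^5 + 0.52*q^4 + 4.87*q^3 + 0.1*q^2 - 0.49*q - 3.91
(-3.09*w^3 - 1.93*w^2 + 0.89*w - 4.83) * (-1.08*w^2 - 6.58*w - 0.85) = 3.3372*w^5 + 22.4166*w^4 + 14.3647*w^3 + 1.0007*w^2 + 31.0249*w + 4.1055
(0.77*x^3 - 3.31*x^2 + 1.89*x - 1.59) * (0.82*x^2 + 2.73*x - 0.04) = 0.6314*x^5 - 0.6121*x^4 - 7.5173*x^3 + 3.9883*x^2 - 4.4163*x + 0.0636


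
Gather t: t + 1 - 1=t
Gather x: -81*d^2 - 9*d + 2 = -81*d^2 - 9*d + 2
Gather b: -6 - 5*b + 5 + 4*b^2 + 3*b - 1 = 4*b^2 - 2*b - 2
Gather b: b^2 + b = b^2 + b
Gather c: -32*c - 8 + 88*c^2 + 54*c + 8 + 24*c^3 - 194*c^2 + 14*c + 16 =24*c^3 - 106*c^2 + 36*c + 16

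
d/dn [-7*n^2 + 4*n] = 4 - 14*n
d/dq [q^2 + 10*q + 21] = 2*q + 10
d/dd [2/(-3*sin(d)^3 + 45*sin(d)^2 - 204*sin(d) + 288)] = 2*(3*sin(d)^2 - 30*sin(d) + 68)*cos(d)/(3*(sin(d)^3 - 15*sin(d)^2 + 68*sin(d) - 96)^2)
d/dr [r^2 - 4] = 2*r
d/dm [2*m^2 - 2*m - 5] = 4*m - 2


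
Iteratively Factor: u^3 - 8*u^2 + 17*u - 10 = (u - 1)*(u^2 - 7*u + 10) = (u - 2)*(u - 1)*(u - 5)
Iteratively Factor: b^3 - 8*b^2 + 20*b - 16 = (b - 4)*(b^2 - 4*b + 4) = (b - 4)*(b - 2)*(b - 2)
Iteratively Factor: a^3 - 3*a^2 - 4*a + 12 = (a - 3)*(a^2 - 4) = (a - 3)*(a + 2)*(a - 2)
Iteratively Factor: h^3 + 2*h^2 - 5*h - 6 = (h - 2)*(h^2 + 4*h + 3) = (h - 2)*(h + 3)*(h + 1)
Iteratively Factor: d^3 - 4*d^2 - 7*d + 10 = (d + 2)*(d^2 - 6*d + 5) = (d - 1)*(d + 2)*(d - 5)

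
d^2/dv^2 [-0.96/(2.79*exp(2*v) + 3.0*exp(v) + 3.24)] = (-0.96*(5.58*exp(v) + 3.0)*(11.16*exp(v) + 6.0)*exp(v) + (10.7136*exp(v) + 2.88)*(2.79*exp(2*v) + 3.0*exp(v) + 3.24))*exp(v)/(2.79*exp(2*v) + 3.0*exp(v) + 3.24)^3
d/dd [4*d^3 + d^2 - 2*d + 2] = 12*d^2 + 2*d - 2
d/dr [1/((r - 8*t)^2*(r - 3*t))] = ((-r + 3*t)*(r - 8*t) - 2*(r - 3*t)^2)/((r - 8*t)^3*(r - 3*t)^3)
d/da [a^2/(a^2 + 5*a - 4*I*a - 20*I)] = (a^2*(5 - 4*I) - 40*I*a)/(a^4 + a^3*(10 - 8*I) + a^2*(9 - 80*I) + a*(-160 - 200*I) - 400)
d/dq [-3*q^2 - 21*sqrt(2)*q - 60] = -6*q - 21*sqrt(2)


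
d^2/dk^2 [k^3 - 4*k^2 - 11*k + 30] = 6*k - 8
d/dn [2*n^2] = 4*n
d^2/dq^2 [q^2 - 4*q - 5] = 2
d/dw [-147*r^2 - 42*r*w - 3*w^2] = -42*r - 6*w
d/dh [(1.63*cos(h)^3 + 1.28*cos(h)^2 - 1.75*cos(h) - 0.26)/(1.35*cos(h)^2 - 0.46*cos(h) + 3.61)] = (-2.2005*cos(h)^4 + 1.4996*cos(h)^3 - 19.4266*cos(h)^2 - 9.9436*cos(h) + 6.4371)*sin(h)/(1.8225*cos(h)^4 - 1.242*cos(h)^3 + 9.9586*cos(h)^2 - 3.3212*cos(h) + 13.0321)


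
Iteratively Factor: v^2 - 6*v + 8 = (v - 2)*(v - 4)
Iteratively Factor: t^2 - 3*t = (t)*(t - 3)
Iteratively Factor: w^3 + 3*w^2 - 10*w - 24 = (w + 4)*(w^2 - w - 6) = (w + 2)*(w + 4)*(w - 3)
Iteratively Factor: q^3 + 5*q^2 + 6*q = (q + 3)*(q^2 + 2*q) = q*(q + 3)*(q + 2)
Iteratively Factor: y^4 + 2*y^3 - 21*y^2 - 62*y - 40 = (y + 4)*(y^3 - 2*y^2 - 13*y - 10) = (y + 2)*(y + 4)*(y^2 - 4*y - 5) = (y - 5)*(y + 2)*(y + 4)*(y + 1)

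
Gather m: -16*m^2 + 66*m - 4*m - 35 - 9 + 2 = -16*m^2 + 62*m - 42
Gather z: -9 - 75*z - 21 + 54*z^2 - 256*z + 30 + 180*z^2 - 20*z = 234*z^2 - 351*z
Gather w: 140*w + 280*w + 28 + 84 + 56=420*w + 168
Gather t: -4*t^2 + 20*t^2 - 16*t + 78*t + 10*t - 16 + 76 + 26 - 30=16*t^2 + 72*t + 56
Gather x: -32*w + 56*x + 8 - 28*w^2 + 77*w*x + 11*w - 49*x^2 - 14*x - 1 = -28*w^2 - 21*w - 49*x^2 + x*(77*w + 42) + 7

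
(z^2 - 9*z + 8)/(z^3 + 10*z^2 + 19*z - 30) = (z - 8)/(z^2 + 11*z + 30)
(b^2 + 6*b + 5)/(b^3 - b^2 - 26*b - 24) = (b + 5)/(b^2 - 2*b - 24)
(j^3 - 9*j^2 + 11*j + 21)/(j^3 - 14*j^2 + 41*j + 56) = (j - 3)/(j - 8)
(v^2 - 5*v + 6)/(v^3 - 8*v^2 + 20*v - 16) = (v - 3)/(v^2 - 6*v + 8)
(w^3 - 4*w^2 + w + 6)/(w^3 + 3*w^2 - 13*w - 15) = (w - 2)/(w + 5)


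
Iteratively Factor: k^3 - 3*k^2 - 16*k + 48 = (k + 4)*(k^2 - 7*k + 12) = (k - 4)*(k + 4)*(k - 3)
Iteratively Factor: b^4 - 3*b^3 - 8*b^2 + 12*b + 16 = (b + 1)*(b^3 - 4*b^2 - 4*b + 16) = (b - 4)*(b + 1)*(b^2 - 4) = (b - 4)*(b + 1)*(b + 2)*(b - 2)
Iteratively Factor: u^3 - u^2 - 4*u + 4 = (u - 1)*(u^2 - 4) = (u - 2)*(u - 1)*(u + 2)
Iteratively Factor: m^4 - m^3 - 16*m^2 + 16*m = (m)*(m^3 - m^2 - 16*m + 16) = m*(m - 1)*(m^2 - 16) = m*(m - 4)*(m - 1)*(m + 4)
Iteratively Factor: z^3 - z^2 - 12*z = (z)*(z^2 - z - 12) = z*(z - 4)*(z + 3)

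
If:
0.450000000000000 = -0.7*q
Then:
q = -0.64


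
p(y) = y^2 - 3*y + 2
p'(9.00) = 15.00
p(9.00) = 56.00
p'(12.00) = 21.00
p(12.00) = 110.00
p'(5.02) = 7.04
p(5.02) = 12.14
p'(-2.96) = -8.92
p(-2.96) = 19.64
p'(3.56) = 4.12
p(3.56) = 3.99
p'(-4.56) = -12.12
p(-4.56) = 36.47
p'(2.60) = 2.20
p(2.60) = 0.96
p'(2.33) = 1.66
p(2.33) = 0.44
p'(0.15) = -2.70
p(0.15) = 1.57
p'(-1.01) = -5.02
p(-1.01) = 6.05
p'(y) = 2*y - 3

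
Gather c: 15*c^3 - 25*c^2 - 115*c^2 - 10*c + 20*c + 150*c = 15*c^3 - 140*c^2 + 160*c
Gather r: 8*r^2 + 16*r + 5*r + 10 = 8*r^2 + 21*r + 10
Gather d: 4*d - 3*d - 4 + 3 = d - 1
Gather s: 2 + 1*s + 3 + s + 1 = 2*s + 6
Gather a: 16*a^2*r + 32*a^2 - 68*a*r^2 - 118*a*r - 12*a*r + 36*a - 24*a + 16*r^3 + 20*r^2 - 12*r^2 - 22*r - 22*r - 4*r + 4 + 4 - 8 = a^2*(16*r + 32) + a*(-68*r^2 - 130*r + 12) + 16*r^3 + 8*r^2 - 48*r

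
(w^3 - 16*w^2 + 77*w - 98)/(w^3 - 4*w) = (w^2 - 14*w + 49)/(w*(w + 2))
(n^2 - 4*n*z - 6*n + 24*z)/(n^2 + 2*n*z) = (n^2 - 4*n*z - 6*n + 24*z)/(n*(n + 2*z))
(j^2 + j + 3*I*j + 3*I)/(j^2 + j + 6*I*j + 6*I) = (j + 3*I)/(j + 6*I)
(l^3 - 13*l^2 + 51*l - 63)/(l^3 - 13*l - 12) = (-l^3 + 13*l^2 - 51*l + 63)/(-l^3 + 13*l + 12)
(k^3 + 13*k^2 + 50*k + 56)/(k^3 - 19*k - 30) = (k^2 + 11*k + 28)/(k^2 - 2*k - 15)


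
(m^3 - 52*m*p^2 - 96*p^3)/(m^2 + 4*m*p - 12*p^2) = (-m^2 + 6*m*p + 16*p^2)/(-m + 2*p)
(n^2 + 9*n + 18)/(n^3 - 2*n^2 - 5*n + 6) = (n^2 + 9*n + 18)/(n^3 - 2*n^2 - 5*n + 6)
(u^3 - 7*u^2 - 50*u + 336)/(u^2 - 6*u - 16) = (u^2 + u - 42)/(u + 2)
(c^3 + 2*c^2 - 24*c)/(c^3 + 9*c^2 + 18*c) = (c - 4)/(c + 3)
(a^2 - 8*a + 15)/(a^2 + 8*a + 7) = (a^2 - 8*a + 15)/(a^2 + 8*a + 7)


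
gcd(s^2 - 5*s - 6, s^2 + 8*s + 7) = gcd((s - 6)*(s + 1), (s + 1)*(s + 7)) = s + 1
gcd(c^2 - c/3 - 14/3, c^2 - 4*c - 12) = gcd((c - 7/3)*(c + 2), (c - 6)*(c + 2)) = c + 2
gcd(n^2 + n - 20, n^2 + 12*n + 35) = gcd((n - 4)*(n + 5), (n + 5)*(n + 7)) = n + 5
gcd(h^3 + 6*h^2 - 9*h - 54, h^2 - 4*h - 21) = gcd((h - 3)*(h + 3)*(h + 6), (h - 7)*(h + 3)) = h + 3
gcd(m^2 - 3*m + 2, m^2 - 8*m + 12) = m - 2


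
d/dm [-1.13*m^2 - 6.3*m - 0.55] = -2.26*m - 6.3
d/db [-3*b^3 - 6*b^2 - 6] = 3*b*(-3*b - 4)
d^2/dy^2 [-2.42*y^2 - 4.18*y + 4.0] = -4.84000000000000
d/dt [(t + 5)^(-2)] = -2/(t + 5)^3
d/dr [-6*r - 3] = -6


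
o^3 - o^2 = o^2*(o - 1)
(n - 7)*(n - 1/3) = n^2 - 22*n/3 + 7/3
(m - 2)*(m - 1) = m^2 - 3*m + 2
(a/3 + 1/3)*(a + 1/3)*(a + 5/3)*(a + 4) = a^4/3 + 7*a^3/3 + 131*a^2/27 + 97*a/27 + 20/27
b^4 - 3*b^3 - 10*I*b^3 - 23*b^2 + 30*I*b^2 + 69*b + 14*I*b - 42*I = (b - 3)*(b - 7*I)*(b - 2*I)*(b - I)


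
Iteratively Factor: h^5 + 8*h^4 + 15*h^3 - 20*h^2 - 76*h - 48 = (h - 2)*(h^4 + 10*h^3 + 35*h^2 + 50*h + 24) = (h - 2)*(h + 1)*(h^3 + 9*h^2 + 26*h + 24) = (h - 2)*(h + 1)*(h + 2)*(h^2 + 7*h + 12) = (h - 2)*(h + 1)*(h + 2)*(h + 4)*(h + 3)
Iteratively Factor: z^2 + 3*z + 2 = (z + 2)*(z + 1)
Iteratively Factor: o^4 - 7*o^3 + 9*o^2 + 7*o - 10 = (o - 2)*(o^3 - 5*o^2 - o + 5) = (o - 5)*(o - 2)*(o^2 - 1) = (o - 5)*(o - 2)*(o - 1)*(o + 1)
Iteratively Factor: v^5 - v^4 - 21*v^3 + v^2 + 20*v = (v + 4)*(v^4 - 5*v^3 - v^2 + 5*v) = (v + 1)*(v + 4)*(v^3 - 6*v^2 + 5*v) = v*(v + 1)*(v + 4)*(v^2 - 6*v + 5) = v*(v - 1)*(v + 1)*(v + 4)*(v - 5)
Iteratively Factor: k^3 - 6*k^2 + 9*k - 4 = (k - 1)*(k^2 - 5*k + 4) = (k - 1)^2*(k - 4)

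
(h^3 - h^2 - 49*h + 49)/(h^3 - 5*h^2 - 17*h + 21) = (h + 7)/(h + 3)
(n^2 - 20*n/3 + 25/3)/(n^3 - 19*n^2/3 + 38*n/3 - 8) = (3*n^2 - 20*n + 25)/(3*n^3 - 19*n^2 + 38*n - 24)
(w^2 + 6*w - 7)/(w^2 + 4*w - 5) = (w + 7)/(w + 5)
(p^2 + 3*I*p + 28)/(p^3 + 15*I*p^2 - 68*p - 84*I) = (p - 4*I)/(p^2 + 8*I*p - 12)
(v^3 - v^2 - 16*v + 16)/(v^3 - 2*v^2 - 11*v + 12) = (v + 4)/(v + 3)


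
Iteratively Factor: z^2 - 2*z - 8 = (z - 4)*(z + 2)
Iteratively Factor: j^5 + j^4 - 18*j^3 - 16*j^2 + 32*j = (j + 2)*(j^4 - j^3 - 16*j^2 + 16*j) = (j - 1)*(j + 2)*(j^3 - 16*j) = (j - 1)*(j + 2)*(j + 4)*(j^2 - 4*j) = (j - 4)*(j - 1)*(j + 2)*(j + 4)*(j)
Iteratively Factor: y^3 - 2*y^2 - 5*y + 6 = (y - 1)*(y^2 - y - 6) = (y - 1)*(y + 2)*(y - 3)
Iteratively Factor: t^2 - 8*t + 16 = (t - 4)*(t - 4)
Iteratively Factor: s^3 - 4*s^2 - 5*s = (s)*(s^2 - 4*s - 5) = s*(s - 5)*(s + 1)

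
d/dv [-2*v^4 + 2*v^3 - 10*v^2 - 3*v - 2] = -8*v^3 + 6*v^2 - 20*v - 3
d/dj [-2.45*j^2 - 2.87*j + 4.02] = -4.9*j - 2.87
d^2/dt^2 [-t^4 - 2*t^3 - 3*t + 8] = 12*t*(-t - 1)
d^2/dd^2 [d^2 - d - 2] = 2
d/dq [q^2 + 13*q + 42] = 2*q + 13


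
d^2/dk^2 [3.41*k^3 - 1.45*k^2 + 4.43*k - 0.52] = 20.46*k - 2.9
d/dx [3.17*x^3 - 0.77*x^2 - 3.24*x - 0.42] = 9.51*x^2 - 1.54*x - 3.24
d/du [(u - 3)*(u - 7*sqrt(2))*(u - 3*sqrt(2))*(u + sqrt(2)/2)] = 4*u^3 - 57*sqrt(2)*u^2/2 - 9*u^2 + 64*u + 57*sqrt(2)*u - 96 + 21*sqrt(2)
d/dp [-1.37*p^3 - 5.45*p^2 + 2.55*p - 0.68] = -4.11*p^2 - 10.9*p + 2.55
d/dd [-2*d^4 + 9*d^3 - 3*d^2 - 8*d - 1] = -8*d^3 + 27*d^2 - 6*d - 8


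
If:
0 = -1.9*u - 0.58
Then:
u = -0.31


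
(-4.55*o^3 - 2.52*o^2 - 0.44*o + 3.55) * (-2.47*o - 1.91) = 11.2385*o^4 + 14.9149*o^3 + 5.9*o^2 - 7.9281*o - 6.7805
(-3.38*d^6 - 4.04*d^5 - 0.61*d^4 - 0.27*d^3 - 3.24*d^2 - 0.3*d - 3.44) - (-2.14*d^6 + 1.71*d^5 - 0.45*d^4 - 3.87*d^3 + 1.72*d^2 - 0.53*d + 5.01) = -1.24*d^6 - 5.75*d^5 - 0.16*d^4 + 3.6*d^3 - 4.96*d^2 + 0.23*d - 8.45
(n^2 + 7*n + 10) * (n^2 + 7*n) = n^4 + 14*n^3 + 59*n^2 + 70*n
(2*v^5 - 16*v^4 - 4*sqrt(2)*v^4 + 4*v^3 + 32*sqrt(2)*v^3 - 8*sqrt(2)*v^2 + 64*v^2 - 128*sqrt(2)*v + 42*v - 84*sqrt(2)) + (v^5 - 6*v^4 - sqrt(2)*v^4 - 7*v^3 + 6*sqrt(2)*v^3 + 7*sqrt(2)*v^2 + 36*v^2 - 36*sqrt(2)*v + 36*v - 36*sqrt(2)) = 3*v^5 - 22*v^4 - 5*sqrt(2)*v^4 - 3*v^3 + 38*sqrt(2)*v^3 - sqrt(2)*v^2 + 100*v^2 - 164*sqrt(2)*v + 78*v - 120*sqrt(2)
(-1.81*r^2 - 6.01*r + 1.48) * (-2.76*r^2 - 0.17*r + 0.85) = 4.9956*r^4 + 16.8953*r^3 - 4.6016*r^2 - 5.3601*r + 1.258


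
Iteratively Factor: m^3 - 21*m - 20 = (m - 5)*(m^2 + 5*m + 4) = (m - 5)*(m + 1)*(m + 4)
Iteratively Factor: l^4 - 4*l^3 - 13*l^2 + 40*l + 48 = (l + 1)*(l^3 - 5*l^2 - 8*l + 48) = (l - 4)*(l + 1)*(l^2 - l - 12) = (l - 4)*(l + 1)*(l + 3)*(l - 4)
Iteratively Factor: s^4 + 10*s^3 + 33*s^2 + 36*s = (s + 4)*(s^3 + 6*s^2 + 9*s) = s*(s + 4)*(s^2 + 6*s + 9) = s*(s + 3)*(s + 4)*(s + 3)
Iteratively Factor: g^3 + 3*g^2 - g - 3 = (g + 3)*(g^2 - 1) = (g + 1)*(g + 3)*(g - 1)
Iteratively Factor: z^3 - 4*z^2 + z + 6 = (z - 2)*(z^2 - 2*z - 3) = (z - 3)*(z - 2)*(z + 1)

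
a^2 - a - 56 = (a - 8)*(a + 7)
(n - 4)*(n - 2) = n^2 - 6*n + 8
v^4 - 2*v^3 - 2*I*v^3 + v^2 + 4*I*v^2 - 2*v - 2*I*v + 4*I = (v - 2)*(v - 2*I)*(v - I)*(v + I)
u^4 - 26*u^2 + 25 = (u - 5)*(u - 1)*(u + 1)*(u + 5)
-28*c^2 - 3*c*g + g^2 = (-7*c + g)*(4*c + g)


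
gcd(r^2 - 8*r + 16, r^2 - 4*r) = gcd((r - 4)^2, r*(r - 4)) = r - 4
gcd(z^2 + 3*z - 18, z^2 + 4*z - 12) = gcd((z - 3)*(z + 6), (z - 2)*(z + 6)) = z + 6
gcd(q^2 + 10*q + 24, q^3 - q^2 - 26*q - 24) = q + 4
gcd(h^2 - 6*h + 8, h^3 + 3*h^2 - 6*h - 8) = h - 2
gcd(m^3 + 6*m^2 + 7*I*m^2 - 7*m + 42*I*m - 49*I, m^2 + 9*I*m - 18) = 1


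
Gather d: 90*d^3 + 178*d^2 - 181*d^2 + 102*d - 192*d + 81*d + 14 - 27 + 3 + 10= 90*d^3 - 3*d^2 - 9*d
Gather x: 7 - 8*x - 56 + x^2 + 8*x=x^2 - 49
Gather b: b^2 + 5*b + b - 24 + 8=b^2 + 6*b - 16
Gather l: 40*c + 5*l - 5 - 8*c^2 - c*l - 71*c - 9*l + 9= -8*c^2 - 31*c + l*(-c - 4) + 4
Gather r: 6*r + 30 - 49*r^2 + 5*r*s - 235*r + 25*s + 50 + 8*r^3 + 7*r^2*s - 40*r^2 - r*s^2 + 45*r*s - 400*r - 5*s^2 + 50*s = 8*r^3 + r^2*(7*s - 89) + r*(-s^2 + 50*s - 629) - 5*s^2 + 75*s + 80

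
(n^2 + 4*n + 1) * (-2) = -2*n^2 - 8*n - 2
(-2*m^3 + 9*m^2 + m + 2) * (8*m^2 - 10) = -16*m^5 + 72*m^4 + 28*m^3 - 74*m^2 - 10*m - 20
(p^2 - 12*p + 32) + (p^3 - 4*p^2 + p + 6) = p^3 - 3*p^2 - 11*p + 38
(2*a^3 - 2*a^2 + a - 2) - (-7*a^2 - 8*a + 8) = 2*a^3 + 5*a^2 + 9*a - 10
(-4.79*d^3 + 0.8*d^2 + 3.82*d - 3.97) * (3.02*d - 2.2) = -14.4658*d^4 + 12.954*d^3 + 9.7764*d^2 - 20.3934*d + 8.734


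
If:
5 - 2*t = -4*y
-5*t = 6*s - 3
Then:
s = -5*y/3 - 19/12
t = 2*y + 5/2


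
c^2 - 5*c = c*(c - 5)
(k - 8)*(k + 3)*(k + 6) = k^3 + k^2 - 54*k - 144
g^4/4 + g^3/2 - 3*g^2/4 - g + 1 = (g/2 + 1)^2*(g - 1)^2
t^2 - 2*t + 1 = (t - 1)^2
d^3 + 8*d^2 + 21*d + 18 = (d + 2)*(d + 3)^2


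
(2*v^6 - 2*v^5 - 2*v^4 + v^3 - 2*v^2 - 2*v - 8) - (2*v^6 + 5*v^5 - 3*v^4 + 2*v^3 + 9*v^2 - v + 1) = -7*v^5 + v^4 - v^3 - 11*v^2 - v - 9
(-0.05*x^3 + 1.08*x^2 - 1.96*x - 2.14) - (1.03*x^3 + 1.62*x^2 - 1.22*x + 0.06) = -1.08*x^3 - 0.54*x^2 - 0.74*x - 2.2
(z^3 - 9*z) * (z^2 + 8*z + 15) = z^5 + 8*z^4 + 6*z^3 - 72*z^2 - 135*z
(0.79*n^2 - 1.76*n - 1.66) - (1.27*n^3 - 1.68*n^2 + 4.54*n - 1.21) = -1.27*n^3 + 2.47*n^2 - 6.3*n - 0.45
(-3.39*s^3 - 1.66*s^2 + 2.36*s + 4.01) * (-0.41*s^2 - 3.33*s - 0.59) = 1.3899*s^5 + 11.9693*s^4 + 6.5603*s^3 - 8.5235*s^2 - 14.7457*s - 2.3659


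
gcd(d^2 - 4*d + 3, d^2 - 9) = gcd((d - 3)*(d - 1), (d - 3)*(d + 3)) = d - 3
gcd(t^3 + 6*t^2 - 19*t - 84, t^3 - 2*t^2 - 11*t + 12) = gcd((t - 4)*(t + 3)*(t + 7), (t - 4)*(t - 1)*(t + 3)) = t^2 - t - 12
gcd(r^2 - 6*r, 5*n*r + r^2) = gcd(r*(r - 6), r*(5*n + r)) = r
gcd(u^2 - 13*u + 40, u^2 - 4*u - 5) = u - 5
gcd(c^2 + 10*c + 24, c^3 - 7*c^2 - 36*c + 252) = c + 6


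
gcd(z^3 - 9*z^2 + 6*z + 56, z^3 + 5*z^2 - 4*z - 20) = z + 2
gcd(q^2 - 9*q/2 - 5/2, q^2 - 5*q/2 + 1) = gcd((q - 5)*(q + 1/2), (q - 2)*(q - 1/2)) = 1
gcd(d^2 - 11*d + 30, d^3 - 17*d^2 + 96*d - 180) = d^2 - 11*d + 30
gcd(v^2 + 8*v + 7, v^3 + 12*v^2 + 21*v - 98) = v + 7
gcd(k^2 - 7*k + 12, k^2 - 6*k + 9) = k - 3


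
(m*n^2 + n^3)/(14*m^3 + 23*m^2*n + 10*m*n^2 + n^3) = n^2/(14*m^2 + 9*m*n + n^2)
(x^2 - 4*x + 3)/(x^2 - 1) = (x - 3)/(x + 1)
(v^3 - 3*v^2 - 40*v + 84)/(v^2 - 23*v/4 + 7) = 4*(v^3 - 3*v^2 - 40*v + 84)/(4*v^2 - 23*v + 28)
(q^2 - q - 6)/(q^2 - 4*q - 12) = (q - 3)/(q - 6)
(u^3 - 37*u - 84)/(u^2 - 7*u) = u + 7 + 12/u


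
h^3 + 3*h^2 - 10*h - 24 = (h - 3)*(h + 2)*(h + 4)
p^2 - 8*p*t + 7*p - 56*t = (p + 7)*(p - 8*t)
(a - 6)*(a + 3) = a^2 - 3*a - 18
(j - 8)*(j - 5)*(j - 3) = j^3 - 16*j^2 + 79*j - 120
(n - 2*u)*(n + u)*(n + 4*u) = n^3 + 3*n^2*u - 6*n*u^2 - 8*u^3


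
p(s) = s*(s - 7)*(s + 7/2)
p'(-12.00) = 491.50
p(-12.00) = -1938.00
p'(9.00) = 155.50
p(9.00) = 225.00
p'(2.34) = -24.45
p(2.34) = -63.68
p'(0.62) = -27.69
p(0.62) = -16.30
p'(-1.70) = -3.93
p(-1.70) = 26.62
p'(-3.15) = 27.32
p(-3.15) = 11.19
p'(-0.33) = -21.86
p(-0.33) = 7.67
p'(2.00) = -26.50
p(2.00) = -55.00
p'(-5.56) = 107.16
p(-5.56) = -143.86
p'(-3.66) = 41.31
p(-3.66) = -6.24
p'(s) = s*(s - 7) + s*(s + 7/2) + (s - 7)*(s + 7/2)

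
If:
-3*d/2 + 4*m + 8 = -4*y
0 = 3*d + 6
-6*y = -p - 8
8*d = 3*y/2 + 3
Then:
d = -2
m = 119/12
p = -84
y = -38/3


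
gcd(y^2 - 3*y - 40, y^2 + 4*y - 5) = y + 5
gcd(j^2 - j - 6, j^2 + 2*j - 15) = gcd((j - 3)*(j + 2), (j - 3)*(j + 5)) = j - 3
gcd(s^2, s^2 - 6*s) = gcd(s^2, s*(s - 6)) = s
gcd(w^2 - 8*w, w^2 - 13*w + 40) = w - 8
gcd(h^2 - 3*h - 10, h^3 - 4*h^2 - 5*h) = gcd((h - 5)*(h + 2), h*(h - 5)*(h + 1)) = h - 5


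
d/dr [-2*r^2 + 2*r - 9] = 2 - 4*r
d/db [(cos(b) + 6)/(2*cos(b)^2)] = (cos(b) + 12)*sin(b)/(2*cos(b)^3)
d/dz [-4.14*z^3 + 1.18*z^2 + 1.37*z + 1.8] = -12.42*z^2 + 2.36*z + 1.37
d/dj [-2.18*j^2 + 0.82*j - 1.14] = 0.82 - 4.36*j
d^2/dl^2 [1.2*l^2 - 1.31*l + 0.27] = 2.40000000000000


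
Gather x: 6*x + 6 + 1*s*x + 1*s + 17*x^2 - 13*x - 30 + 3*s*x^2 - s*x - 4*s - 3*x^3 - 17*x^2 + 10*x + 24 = 3*s*x^2 - 3*s - 3*x^3 + 3*x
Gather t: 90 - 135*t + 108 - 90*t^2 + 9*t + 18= -90*t^2 - 126*t + 216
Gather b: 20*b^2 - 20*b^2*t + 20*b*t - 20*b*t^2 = b^2*(20 - 20*t) + b*(-20*t^2 + 20*t)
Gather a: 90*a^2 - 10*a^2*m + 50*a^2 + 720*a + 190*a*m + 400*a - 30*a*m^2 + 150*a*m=a^2*(140 - 10*m) + a*(-30*m^2 + 340*m + 1120)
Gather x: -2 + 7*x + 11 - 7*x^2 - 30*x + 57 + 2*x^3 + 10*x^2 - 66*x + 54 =2*x^3 + 3*x^2 - 89*x + 120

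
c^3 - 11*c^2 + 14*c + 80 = (c - 8)*(c - 5)*(c + 2)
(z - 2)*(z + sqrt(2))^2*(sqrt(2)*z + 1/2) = sqrt(2)*z^4 - 2*sqrt(2)*z^3 + 9*z^3/2 - 9*z^2 + 3*sqrt(2)*z^2 - 6*sqrt(2)*z + z - 2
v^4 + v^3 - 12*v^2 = v^2*(v - 3)*(v + 4)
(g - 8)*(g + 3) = g^2 - 5*g - 24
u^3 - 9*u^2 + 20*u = u*(u - 5)*(u - 4)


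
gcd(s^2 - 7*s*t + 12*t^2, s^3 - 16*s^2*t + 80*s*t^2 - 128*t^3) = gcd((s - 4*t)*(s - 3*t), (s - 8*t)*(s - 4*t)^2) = s - 4*t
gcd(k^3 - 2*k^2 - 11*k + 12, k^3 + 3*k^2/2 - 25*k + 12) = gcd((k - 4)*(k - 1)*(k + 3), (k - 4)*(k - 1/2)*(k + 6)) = k - 4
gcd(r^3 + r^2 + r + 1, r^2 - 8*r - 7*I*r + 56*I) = 1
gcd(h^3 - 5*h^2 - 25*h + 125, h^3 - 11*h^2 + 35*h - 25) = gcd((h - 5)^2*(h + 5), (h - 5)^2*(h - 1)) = h^2 - 10*h + 25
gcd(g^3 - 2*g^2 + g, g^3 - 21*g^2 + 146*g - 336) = 1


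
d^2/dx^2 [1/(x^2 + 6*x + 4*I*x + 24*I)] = 2*(-x^2 - 6*x - 4*I*x + 4*(x + 3 + 2*I)^2 - 24*I)/(x^2 + 6*x + 4*I*x + 24*I)^3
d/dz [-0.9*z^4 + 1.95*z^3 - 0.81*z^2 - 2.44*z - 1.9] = -3.6*z^3 + 5.85*z^2 - 1.62*z - 2.44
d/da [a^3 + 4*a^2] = a*(3*a + 8)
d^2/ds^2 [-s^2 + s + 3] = -2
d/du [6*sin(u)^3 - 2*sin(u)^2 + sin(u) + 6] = (18*sin(u)^2 - 4*sin(u) + 1)*cos(u)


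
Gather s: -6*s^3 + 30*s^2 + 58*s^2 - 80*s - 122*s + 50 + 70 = -6*s^3 + 88*s^2 - 202*s + 120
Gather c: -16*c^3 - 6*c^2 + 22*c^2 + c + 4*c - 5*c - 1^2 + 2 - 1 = -16*c^3 + 16*c^2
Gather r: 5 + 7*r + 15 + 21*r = 28*r + 20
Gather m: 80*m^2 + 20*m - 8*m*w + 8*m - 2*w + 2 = 80*m^2 + m*(28 - 8*w) - 2*w + 2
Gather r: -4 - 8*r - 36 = -8*r - 40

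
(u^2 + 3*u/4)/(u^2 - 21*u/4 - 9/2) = u/(u - 6)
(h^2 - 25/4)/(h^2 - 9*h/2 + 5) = (h + 5/2)/(h - 2)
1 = 1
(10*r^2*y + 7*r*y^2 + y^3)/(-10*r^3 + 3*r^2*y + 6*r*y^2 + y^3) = y/(-r + y)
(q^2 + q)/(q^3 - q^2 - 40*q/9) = 9*(q + 1)/(9*q^2 - 9*q - 40)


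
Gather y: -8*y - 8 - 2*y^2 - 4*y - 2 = -2*y^2 - 12*y - 10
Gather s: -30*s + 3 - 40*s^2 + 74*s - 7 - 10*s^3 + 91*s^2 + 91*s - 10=-10*s^3 + 51*s^2 + 135*s - 14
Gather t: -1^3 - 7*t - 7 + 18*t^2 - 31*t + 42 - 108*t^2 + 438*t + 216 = -90*t^2 + 400*t + 250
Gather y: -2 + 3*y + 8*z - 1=3*y + 8*z - 3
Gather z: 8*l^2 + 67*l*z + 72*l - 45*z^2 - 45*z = 8*l^2 + 72*l - 45*z^2 + z*(67*l - 45)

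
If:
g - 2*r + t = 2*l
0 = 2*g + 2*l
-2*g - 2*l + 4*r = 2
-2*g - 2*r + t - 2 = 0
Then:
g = -2/5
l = 2/5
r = 1/2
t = 11/5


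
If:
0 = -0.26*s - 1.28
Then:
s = -4.92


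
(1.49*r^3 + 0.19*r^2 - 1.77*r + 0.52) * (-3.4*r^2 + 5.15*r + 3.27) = -5.066*r^5 + 7.0275*r^4 + 11.8688*r^3 - 10.2622*r^2 - 3.1099*r + 1.7004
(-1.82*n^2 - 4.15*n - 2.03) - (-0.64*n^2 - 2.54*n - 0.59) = -1.18*n^2 - 1.61*n - 1.44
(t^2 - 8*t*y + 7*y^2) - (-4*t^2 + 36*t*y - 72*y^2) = 5*t^2 - 44*t*y + 79*y^2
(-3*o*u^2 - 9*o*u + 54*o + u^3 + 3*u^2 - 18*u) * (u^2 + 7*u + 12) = -3*o*u^4 - 30*o*u^3 - 45*o*u^2 + 270*o*u + 648*o + u^5 + 10*u^4 + 15*u^3 - 90*u^2 - 216*u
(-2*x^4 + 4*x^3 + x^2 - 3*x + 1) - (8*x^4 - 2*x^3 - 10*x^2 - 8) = -10*x^4 + 6*x^3 + 11*x^2 - 3*x + 9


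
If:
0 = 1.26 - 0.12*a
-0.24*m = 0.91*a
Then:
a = 10.50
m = -39.81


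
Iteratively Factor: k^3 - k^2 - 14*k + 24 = (k - 2)*(k^2 + k - 12) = (k - 2)*(k + 4)*(k - 3)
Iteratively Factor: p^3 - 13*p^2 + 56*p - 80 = (p - 4)*(p^2 - 9*p + 20) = (p - 5)*(p - 4)*(p - 4)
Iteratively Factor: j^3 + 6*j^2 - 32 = (j + 4)*(j^2 + 2*j - 8) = (j - 2)*(j + 4)*(j + 4)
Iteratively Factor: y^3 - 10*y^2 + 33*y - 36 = (y - 3)*(y^2 - 7*y + 12) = (y - 3)^2*(y - 4)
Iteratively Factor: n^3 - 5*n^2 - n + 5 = (n + 1)*(n^2 - 6*n + 5) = (n - 5)*(n + 1)*(n - 1)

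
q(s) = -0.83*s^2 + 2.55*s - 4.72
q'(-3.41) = 8.21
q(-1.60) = -10.92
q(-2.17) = -14.16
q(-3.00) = -19.84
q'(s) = 2.55 - 1.66*s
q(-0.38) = -5.81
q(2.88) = -4.26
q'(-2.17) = 6.15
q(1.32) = -2.80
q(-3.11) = -20.68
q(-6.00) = -49.90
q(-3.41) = -23.07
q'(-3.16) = 7.80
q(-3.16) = -21.07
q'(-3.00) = 7.53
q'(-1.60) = 5.21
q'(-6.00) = 12.51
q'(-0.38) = 3.18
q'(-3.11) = 7.71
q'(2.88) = -2.23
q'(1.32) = 0.36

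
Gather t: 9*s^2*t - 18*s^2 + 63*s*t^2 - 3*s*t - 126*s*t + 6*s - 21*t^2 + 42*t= -18*s^2 + 6*s + t^2*(63*s - 21) + t*(9*s^2 - 129*s + 42)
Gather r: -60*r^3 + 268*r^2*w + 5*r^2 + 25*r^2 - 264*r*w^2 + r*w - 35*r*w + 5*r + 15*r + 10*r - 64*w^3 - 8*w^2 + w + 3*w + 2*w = -60*r^3 + r^2*(268*w + 30) + r*(-264*w^2 - 34*w + 30) - 64*w^3 - 8*w^2 + 6*w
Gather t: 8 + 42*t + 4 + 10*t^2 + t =10*t^2 + 43*t + 12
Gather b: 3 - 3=0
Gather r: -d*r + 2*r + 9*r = r*(11 - d)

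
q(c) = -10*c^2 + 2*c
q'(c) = 2 - 20*c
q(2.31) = -48.74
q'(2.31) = -44.20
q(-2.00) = -44.00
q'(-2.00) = 42.00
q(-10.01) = -1022.02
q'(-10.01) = 202.20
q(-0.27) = -1.27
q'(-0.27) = 7.40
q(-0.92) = -10.30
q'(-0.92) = 20.40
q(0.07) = 0.09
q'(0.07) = 0.60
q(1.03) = -8.55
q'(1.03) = -18.60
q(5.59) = -301.30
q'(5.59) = -109.80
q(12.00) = -1416.00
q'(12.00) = -238.00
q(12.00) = -1416.00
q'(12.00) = -238.00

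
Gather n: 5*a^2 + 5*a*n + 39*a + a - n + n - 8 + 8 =5*a^2 + 5*a*n + 40*a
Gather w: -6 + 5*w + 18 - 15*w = 12 - 10*w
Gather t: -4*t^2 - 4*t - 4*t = -4*t^2 - 8*t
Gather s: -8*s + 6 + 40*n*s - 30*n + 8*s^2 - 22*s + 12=-30*n + 8*s^2 + s*(40*n - 30) + 18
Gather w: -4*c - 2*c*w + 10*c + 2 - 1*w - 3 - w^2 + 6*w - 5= 6*c - w^2 + w*(5 - 2*c) - 6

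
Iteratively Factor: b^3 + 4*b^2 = (b + 4)*(b^2) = b*(b + 4)*(b)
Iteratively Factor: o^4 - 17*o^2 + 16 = (o - 1)*(o^3 + o^2 - 16*o - 16) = (o - 1)*(o + 1)*(o^2 - 16) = (o - 4)*(o - 1)*(o + 1)*(o + 4)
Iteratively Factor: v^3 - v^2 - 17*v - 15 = (v - 5)*(v^2 + 4*v + 3) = (v - 5)*(v + 3)*(v + 1)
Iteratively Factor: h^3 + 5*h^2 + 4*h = (h + 1)*(h^2 + 4*h) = h*(h + 1)*(h + 4)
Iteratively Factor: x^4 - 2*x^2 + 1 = (x - 1)*(x^3 + x^2 - x - 1) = (x - 1)*(x + 1)*(x^2 - 1) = (x - 1)^2*(x + 1)*(x + 1)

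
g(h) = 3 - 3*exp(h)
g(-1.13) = 2.03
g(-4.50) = 2.97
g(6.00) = -1207.29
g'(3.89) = -146.73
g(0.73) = -3.23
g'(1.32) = -11.23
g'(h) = -3*exp(h)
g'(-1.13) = -0.97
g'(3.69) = -120.13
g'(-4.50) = -0.03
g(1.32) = -8.23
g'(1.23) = -10.26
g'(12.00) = -488264.37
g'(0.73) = -6.23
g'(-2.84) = -0.18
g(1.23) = -7.26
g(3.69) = -117.13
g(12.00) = -488261.37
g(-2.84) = 2.82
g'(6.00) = -1210.29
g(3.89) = -143.73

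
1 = 1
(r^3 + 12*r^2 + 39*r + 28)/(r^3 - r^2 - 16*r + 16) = (r^2 + 8*r + 7)/(r^2 - 5*r + 4)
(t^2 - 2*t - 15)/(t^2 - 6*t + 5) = (t + 3)/(t - 1)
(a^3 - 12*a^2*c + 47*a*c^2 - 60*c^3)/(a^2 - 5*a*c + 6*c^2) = (a^2 - 9*a*c + 20*c^2)/(a - 2*c)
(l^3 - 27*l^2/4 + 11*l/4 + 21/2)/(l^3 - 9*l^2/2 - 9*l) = (4*l^2 - 3*l - 7)/(2*l*(2*l + 3))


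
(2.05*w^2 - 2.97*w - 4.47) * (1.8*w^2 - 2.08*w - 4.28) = 3.69*w^4 - 9.61*w^3 - 10.6424*w^2 + 22.0092*w + 19.1316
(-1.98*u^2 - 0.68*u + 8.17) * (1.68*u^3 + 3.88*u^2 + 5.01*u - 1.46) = -3.3264*u^5 - 8.8248*u^4 + 1.1674*u^3 + 31.1836*u^2 + 41.9245*u - 11.9282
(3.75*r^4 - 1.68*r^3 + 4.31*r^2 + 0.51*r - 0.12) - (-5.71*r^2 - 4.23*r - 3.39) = 3.75*r^4 - 1.68*r^3 + 10.02*r^2 + 4.74*r + 3.27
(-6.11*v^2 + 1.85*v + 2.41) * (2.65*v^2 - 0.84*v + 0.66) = -16.1915*v^4 + 10.0349*v^3 + 0.799899999999999*v^2 - 0.8034*v + 1.5906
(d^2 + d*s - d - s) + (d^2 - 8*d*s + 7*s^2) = 2*d^2 - 7*d*s - d + 7*s^2 - s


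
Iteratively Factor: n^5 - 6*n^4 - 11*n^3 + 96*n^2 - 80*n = (n - 5)*(n^4 - n^3 - 16*n^2 + 16*n) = (n - 5)*(n - 1)*(n^3 - 16*n) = n*(n - 5)*(n - 1)*(n^2 - 16) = n*(n - 5)*(n - 1)*(n + 4)*(n - 4)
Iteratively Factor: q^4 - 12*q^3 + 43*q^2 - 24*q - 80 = (q - 4)*(q^3 - 8*q^2 + 11*q + 20) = (q - 5)*(q - 4)*(q^2 - 3*q - 4) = (q - 5)*(q - 4)^2*(q + 1)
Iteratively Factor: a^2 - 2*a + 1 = (a - 1)*(a - 1)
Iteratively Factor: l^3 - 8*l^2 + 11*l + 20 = (l + 1)*(l^2 - 9*l + 20) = (l - 5)*(l + 1)*(l - 4)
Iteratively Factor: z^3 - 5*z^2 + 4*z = (z - 4)*(z^2 - z) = (z - 4)*(z - 1)*(z)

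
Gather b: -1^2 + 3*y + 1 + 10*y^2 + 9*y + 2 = 10*y^2 + 12*y + 2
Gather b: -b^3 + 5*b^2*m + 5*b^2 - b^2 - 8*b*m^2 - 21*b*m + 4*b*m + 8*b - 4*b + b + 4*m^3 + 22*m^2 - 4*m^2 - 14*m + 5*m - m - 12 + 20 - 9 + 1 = -b^3 + b^2*(5*m + 4) + b*(-8*m^2 - 17*m + 5) + 4*m^3 + 18*m^2 - 10*m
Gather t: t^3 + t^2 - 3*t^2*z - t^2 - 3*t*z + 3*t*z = t^3 - 3*t^2*z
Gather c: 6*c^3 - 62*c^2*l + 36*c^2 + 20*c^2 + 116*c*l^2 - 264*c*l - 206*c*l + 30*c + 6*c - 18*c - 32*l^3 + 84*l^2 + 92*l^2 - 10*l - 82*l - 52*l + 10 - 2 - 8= 6*c^3 + c^2*(56 - 62*l) + c*(116*l^2 - 470*l + 18) - 32*l^3 + 176*l^2 - 144*l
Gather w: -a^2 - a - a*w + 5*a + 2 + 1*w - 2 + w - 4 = -a^2 + 4*a + w*(2 - a) - 4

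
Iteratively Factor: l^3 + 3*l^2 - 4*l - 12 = (l - 2)*(l^2 + 5*l + 6) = (l - 2)*(l + 2)*(l + 3)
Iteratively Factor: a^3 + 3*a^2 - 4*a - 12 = (a + 3)*(a^2 - 4) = (a - 2)*(a + 3)*(a + 2)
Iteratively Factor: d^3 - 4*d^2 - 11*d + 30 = (d - 5)*(d^2 + d - 6) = (d - 5)*(d - 2)*(d + 3)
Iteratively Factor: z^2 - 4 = (z + 2)*(z - 2)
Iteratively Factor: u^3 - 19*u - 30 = (u + 3)*(u^2 - 3*u - 10) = (u + 2)*(u + 3)*(u - 5)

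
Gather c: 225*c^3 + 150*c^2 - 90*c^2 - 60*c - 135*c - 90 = 225*c^3 + 60*c^2 - 195*c - 90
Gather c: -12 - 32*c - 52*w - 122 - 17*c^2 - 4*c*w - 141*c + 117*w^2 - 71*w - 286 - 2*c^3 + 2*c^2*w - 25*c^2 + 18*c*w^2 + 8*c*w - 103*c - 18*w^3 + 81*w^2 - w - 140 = -2*c^3 + c^2*(2*w - 42) + c*(18*w^2 + 4*w - 276) - 18*w^3 + 198*w^2 - 124*w - 560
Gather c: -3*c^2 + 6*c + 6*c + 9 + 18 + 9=-3*c^2 + 12*c + 36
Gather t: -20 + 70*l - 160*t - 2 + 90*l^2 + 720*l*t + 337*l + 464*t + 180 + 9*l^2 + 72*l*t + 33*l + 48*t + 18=99*l^2 + 440*l + t*(792*l + 352) + 176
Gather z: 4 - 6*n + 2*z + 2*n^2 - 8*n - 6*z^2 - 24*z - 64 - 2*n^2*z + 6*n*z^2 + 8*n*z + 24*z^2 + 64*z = 2*n^2 - 14*n + z^2*(6*n + 18) + z*(-2*n^2 + 8*n + 42) - 60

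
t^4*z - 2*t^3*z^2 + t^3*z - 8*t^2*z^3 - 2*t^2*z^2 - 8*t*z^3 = t*(t - 4*z)*(t + 2*z)*(t*z + z)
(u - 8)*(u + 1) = u^2 - 7*u - 8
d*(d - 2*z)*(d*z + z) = d^3*z - 2*d^2*z^2 + d^2*z - 2*d*z^2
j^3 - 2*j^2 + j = j*(j - 1)^2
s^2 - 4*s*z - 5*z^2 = (s - 5*z)*(s + z)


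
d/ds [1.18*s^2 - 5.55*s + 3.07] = 2.36*s - 5.55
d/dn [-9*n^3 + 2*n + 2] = 2 - 27*n^2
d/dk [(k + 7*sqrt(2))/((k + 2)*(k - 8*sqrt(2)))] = ((k + 2)*(k - 8*sqrt(2)) - (k + 2)*(k + 7*sqrt(2)) - (k - 8*sqrt(2))*(k + 7*sqrt(2)))/((k + 2)^2*(k - 8*sqrt(2))^2)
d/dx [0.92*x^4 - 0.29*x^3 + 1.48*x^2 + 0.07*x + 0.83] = 3.68*x^3 - 0.87*x^2 + 2.96*x + 0.07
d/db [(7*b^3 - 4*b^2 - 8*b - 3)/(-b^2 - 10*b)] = (-7*b^4 - 140*b^3 + 32*b^2 - 6*b - 30)/(b^2*(b^2 + 20*b + 100))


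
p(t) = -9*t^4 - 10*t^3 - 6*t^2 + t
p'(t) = -36*t^3 - 30*t^2 - 12*t + 1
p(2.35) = -435.05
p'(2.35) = -660.08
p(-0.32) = -0.70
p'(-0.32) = 2.95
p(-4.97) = -4416.75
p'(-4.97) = 3739.10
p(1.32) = -59.46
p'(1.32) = -149.91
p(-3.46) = -950.95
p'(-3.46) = 1174.55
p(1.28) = -53.68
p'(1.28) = -139.01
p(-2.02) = -93.93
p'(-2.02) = 199.55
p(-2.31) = -167.33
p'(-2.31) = 312.39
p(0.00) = 0.00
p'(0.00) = 1.00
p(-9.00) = -52254.00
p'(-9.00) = 23923.00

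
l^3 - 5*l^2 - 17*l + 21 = (l - 7)*(l - 1)*(l + 3)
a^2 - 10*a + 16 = (a - 8)*(a - 2)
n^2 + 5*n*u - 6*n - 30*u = (n - 6)*(n + 5*u)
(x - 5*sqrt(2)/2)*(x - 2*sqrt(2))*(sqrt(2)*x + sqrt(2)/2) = sqrt(2)*x^3 - 9*x^2 + sqrt(2)*x^2/2 - 9*x/2 + 10*sqrt(2)*x + 5*sqrt(2)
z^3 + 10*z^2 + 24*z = z*(z + 4)*(z + 6)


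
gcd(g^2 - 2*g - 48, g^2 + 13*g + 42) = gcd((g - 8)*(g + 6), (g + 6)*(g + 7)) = g + 6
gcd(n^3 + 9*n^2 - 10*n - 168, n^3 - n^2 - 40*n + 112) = n^2 + 3*n - 28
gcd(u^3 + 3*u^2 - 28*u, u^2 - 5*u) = u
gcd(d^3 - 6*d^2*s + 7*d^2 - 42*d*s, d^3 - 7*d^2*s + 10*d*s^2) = d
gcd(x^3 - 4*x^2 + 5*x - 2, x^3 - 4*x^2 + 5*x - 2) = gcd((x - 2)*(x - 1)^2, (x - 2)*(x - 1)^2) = x^3 - 4*x^2 + 5*x - 2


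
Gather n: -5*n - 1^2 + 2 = 1 - 5*n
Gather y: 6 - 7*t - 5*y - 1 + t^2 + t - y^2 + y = t^2 - 6*t - y^2 - 4*y + 5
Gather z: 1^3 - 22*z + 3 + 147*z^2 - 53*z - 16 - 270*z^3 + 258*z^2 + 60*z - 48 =-270*z^3 + 405*z^2 - 15*z - 60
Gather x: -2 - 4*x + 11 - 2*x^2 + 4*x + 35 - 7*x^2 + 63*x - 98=-9*x^2 + 63*x - 54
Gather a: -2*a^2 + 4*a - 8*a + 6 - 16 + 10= -2*a^2 - 4*a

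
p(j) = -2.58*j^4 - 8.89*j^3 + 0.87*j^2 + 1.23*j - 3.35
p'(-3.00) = 34.62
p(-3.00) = 31.84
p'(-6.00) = 1259.79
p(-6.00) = -1402.85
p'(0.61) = -9.97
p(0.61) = -4.65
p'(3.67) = -861.73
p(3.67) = -894.60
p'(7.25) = -5320.72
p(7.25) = -10464.55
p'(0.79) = -19.13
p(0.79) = -7.22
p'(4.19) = -1218.84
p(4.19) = -1432.07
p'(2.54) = -335.53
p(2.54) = -247.68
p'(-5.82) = 1122.18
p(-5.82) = -1188.62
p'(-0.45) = -4.01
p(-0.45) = -3.02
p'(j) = -10.32*j^3 - 26.67*j^2 + 1.74*j + 1.23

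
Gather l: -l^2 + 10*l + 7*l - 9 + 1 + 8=-l^2 + 17*l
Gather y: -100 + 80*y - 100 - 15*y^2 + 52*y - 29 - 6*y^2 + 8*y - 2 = -21*y^2 + 140*y - 231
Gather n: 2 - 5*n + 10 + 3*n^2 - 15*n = 3*n^2 - 20*n + 12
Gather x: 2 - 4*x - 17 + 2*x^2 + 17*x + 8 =2*x^2 + 13*x - 7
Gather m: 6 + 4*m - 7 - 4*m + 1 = 0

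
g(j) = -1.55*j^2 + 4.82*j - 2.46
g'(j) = 4.82 - 3.1*j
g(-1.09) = -9.56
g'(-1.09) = 8.20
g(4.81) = -15.14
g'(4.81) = -10.09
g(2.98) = -1.86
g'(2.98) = -4.42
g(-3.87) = -44.33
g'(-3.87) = 16.82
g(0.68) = 0.10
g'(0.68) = 2.71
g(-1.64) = -14.53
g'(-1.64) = 9.90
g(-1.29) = -11.26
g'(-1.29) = 8.82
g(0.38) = -0.85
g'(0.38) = 3.64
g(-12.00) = -283.50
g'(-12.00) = 42.02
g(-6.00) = -87.18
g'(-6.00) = 23.42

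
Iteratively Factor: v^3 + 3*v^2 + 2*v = (v + 1)*(v^2 + 2*v) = (v + 1)*(v + 2)*(v)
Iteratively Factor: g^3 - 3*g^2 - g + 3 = (g + 1)*(g^2 - 4*g + 3) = (g - 3)*(g + 1)*(g - 1)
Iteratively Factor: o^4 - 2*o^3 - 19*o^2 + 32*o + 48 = (o + 1)*(o^3 - 3*o^2 - 16*o + 48) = (o - 3)*(o + 1)*(o^2 - 16) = (o - 4)*(o - 3)*(o + 1)*(o + 4)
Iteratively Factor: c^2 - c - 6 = (c - 3)*(c + 2)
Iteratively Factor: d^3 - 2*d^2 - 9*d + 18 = (d + 3)*(d^2 - 5*d + 6) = (d - 3)*(d + 3)*(d - 2)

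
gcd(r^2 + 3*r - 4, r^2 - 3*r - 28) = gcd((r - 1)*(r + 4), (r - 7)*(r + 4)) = r + 4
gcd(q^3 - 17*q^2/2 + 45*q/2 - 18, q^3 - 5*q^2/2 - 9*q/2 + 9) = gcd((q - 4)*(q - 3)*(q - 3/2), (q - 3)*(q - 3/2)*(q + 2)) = q^2 - 9*q/2 + 9/2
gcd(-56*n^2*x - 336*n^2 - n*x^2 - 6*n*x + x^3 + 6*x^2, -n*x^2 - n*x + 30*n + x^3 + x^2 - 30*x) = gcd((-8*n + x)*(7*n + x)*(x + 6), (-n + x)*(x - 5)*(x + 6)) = x + 6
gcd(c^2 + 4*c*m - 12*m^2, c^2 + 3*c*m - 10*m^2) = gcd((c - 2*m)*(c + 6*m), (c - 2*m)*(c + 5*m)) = c - 2*m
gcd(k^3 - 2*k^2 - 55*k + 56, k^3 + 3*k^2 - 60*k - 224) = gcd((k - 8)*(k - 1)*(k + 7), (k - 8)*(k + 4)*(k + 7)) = k^2 - k - 56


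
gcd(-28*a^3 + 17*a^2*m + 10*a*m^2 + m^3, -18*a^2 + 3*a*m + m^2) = 1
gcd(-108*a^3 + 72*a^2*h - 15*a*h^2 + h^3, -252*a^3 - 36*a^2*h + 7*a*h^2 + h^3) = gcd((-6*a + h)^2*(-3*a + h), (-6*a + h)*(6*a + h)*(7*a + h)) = 6*a - h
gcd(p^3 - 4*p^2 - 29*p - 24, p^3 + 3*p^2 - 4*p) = 1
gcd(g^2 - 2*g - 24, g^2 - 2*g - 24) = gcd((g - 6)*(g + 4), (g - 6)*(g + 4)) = g^2 - 2*g - 24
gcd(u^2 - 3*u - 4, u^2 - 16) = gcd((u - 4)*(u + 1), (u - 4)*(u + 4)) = u - 4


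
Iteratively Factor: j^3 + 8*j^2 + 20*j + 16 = (j + 2)*(j^2 + 6*j + 8) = (j + 2)^2*(j + 4)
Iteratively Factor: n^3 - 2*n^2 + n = (n - 1)*(n^2 - n) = (n - 1)^2*(n)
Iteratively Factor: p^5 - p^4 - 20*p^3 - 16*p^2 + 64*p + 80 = (p + 2)*(p^4 - 3*p^3 - 14*p^2 + 12*p + 40) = (p + 2)^2*(p^3 - 5*p^2 - 4*p + 20) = (p - 2)*(p + 2)^2*(p^2 - 3*p - 10) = (p - 5)*(p - 2)*(p + 2)^2*(p + 2)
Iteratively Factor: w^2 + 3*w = (w)*(w + 3)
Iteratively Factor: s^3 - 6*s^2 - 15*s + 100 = (s - 5)*(s^2 - s - 20) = (s - 5)*(s + 4)*(s - 5)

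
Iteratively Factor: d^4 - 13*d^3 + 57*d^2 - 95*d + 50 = (d - 5)*(d^3 - 8*d^2 + 17*d - 10) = (d - 5)*(d - 1)*(d^2 - 7*d + 10) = (d - 5)*(d - 2)*(d - 1)*(d - 5)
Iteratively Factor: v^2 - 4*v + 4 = (v - 2)*(v - 2)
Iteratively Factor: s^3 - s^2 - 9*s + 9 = (s - 1)*(s^2 - 9) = (s - 3)*(s - 1)*(s + 3)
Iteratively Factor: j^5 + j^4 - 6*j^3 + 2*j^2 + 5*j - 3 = (j + 3)*(j^4 - 2*j^3 + 2*j - 1) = (j + 1)*(j + 3)*(j^3 - 3*j^2 + 3*j - 1) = (j - 1)*(j + 1)*(j + 3)*(j^2 - 2*j + 1) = (j - 1)^2*(j + 1)*(j + 3)*(j - 1)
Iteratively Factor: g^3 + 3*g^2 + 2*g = (g + 1)*(g^2 + 2*g) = (g + 1)*(g + 2)*(g)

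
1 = 1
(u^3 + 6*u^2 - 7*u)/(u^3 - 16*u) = (u^2 + 6*u - 7)/(u^2 - 16)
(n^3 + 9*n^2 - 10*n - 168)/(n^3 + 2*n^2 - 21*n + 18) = (n^2 + 3*n - 28)/(n^2 - 4*n + 3)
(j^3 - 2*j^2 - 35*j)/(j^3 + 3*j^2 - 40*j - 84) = j*(j^2 - 2*j - 35)/(j^3 + 3*j^2 - 40*j - 84)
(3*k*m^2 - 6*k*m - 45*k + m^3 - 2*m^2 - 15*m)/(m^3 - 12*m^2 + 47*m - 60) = (3*k*m + 9*k + m^2 + 3*m)/(m^2 - 7*m + 12)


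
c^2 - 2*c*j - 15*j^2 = (c - 5*j)*(c + 3*j)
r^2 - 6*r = r*(r - 6)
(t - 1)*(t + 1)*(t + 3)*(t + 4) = t^4 + 7*t^3 + 11*t^2 - 7*t - 12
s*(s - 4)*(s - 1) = s^3 - 5*s^2 + 4*s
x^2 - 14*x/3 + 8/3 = (x - 4)*(x - 2/3)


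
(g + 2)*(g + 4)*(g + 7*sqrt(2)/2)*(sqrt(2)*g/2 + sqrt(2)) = sqrt(2)*g^4/2 + 7*g^3/2 + 4*sqrt(2)*g^3 + 10*sqrt(2)*g^2 + 28*g^2 + 8*sqrt(2)*g + 70*g + 56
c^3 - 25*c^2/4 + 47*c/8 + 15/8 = (c - 5)*(c - 3/2)*(c + 1/4)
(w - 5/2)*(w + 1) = w^2 - 3*w/2 - 5/2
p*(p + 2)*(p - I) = p^3 + 2*p^2 - I*p^2 - 2*I*p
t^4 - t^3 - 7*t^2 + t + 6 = (t - 3)*(t - 1)*(t + 1)*(t + 2)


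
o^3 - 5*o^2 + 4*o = o*(o - 4)*(o - 1)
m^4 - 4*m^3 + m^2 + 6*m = m*(m - 3)*(m - 2)*(m + 1)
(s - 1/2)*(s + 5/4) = s^2 + 3*s/4 - 5/8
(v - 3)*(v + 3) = v^2 - 9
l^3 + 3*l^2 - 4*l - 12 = (l - 2)*(l + 2)*(l + 3)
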